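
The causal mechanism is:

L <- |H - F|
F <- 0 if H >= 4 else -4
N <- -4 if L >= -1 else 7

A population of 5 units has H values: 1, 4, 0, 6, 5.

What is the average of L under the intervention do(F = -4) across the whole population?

do(F=-4) breaks F's dependence on H. With F=-4 fixed, L across the units is 5, 8, 4, 10, 9, mean 7.2.

7.2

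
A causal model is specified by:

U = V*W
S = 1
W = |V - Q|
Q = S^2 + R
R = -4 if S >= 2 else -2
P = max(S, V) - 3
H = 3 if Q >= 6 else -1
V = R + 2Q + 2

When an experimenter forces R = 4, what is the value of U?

do(R=4) replaces the equation R = -4 if S >= 2 else -2 with the constant R = 4.
Q = S^2 + R  [with S=1, R=4]  = 5
V = R + 2Q + 2  [with R=4, Q=5]  = 16
W = |V - Q|  [with V=16, Q=5]  = 11
U = V*W  [with V=16, W=11]  = 176

176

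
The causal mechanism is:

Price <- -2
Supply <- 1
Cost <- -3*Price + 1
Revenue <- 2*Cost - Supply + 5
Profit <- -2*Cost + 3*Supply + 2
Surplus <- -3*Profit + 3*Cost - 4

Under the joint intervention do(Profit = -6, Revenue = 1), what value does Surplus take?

35

Setting Profit = -6, Revenue = 1 by intervention discards those variables' equations.
Cost = -3*Price + 1  [with Price=-2]  = 7
Surplus = -3*Profit + 3*Cost - 4  [with Profit=-6, Cost=7]  = 35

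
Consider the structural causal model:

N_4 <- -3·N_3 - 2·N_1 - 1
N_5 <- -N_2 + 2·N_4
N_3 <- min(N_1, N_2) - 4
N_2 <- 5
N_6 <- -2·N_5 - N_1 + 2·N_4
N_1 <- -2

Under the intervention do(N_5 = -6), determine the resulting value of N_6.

The intervention breaks the incoming arrows to N_5: N_5 <- -N_2 + 2·N_4 no longer applies, and N_5 = -6.
N_3 = min(N_1, N_2) - 4  [with N_1=-2, N_2=5]  = -6
N_4 = -3·N_3 - 2·N_1 - 1  [with N_3=-6, N_1=-2]  = 21
N_6 = -2·N_5 - N_1 + 2·N_4  [with N_5=-6, N_1=-2, N_4=21]  = 56

56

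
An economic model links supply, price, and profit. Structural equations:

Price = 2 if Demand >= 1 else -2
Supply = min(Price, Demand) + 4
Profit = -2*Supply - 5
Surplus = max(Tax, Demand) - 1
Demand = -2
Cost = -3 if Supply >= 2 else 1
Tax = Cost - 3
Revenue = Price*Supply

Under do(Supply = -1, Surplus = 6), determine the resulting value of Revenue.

The joint intervention fixes Supply = -1, Surplus = 6, removing each variable's own equation.
Price = 2 if Demand >= 1 else -2  [with Demand=-2]  = -2
Revenue = Price*Supply  [with Price=-2, Supply=-1]  = 2

2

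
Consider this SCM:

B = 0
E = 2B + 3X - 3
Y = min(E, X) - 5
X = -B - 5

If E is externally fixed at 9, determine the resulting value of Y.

-10

The intervention breaks the incoming arrows to E: E = 2B + 3X - 3 no longer applies, and E = 9.
X = -B - 5  [with B=0]  = -5
Y = min(E, X) - 5  [with E=9, X=-5]  = -10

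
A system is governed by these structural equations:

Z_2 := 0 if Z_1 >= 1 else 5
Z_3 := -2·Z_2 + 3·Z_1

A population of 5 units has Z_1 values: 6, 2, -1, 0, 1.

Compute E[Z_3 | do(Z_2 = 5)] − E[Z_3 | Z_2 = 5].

6.3

Under do(Z_2=5), Z_2's equation is replaced by Z_2=5 for every unit. Per-unit Z_3: 8, -4, -13, -10, -7. Mean = -5.2.
Observing Z_2=5 restricts to units where Z_2's equation naturally yields 5: Z_1 ∈ {-1, 0}. In that subpopulation Z_3 = -13, -10, mean -11.5.
Difference = -5.2 − (-11.5) = 6.3.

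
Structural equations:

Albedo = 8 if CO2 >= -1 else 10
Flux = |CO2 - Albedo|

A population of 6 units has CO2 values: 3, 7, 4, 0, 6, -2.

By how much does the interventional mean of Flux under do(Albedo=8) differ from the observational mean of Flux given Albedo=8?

Under do(Albedo=8), Albedo's equation is replaced by Albedo=8 for every unit. Per-unit Flux: 5, 1, 4, 8, 2, 10. Mean = 5.
Observing Albedo=8 restricts to units where Albedo's equation naturally yields 8: CO2 ∈ {3, 7, 4, 0, 6}. In that subpopulation Flux = 5, 1, 4, 8, 2, mean 4.
Difference = 5 − 4 = 1.

1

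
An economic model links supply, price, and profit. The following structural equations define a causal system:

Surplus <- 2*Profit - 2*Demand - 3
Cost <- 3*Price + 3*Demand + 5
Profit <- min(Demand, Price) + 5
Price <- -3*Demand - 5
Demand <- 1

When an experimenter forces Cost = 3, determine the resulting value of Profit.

-3

The intervention breaks the incoming arrows to Cost: Cost <- 3*Price + 3*Demand + 5 no longer applies, and Cost = 3.
Profit is not downstream of the intervention, so its value is determined by the original equations.
Price = -3*Demand - 5  [with Demand=1]  = -8
Profit = min(Demand, Price) + 5  [with Demand=1, Price=-8]  = -3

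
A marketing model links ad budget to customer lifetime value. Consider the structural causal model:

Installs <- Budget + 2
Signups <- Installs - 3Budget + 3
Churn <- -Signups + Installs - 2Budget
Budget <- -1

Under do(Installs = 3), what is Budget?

-1

Under do(Installs=3), the mechanism Installs <- Budget + 2 is discarded; Installs is fixed at 3.
Budget is not downstream of the intervention, so its value is determined by the original equations.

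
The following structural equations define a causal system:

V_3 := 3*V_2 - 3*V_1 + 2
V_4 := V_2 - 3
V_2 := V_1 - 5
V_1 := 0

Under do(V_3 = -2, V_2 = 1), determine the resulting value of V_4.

-2

The joint intervention fixes V_3 = -2, V_2 = 1, removing each variable's own equation.
V_4 = V_2 - 3  [with V_2=1]  = -2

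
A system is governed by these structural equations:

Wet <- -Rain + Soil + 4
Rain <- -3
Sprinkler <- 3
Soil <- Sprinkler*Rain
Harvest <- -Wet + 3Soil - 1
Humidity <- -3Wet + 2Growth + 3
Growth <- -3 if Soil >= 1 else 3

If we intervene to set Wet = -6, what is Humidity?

Under do(Wet=-6), the mechanism Wet <- -Rain + Soil + 4 is discarded; Wet is fixed at -6.
Soil = Sprinkler*Rain  [with Sprinkler=3, Rain=-3]  = -9
Growth = -3 if Soil >= 1 else 3  [with Soil=-9]  = 3
Humidity = -3Wet + 2Growth + 3  [with Wet=-6, Growth=3]  = 27

27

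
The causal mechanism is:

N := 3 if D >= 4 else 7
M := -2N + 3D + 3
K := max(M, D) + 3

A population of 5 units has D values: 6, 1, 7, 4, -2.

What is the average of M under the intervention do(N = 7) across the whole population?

-1.4

Under do(N=7), N's equation is replaced by N=7 for every unit. Per-unit M: 7, -8, 10, 1, -17. Mean = -1.4.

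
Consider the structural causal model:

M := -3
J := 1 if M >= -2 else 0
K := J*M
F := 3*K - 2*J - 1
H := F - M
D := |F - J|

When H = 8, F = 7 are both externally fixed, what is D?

7

Setting H = 8, F = 7 by intervention discards those variables' equations.
J = 1 if M >= -2 else 0  [with M=-3]  = 0
D = |F - J|  [with F=7, J=0]  = 7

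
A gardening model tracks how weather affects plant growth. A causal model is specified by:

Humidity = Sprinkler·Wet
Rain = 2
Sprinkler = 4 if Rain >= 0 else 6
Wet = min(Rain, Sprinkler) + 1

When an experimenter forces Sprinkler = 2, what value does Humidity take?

Under do(Sprinkler=2), the mechanism Sprinkler = 4 if Rain >= 0 else 6 is discarded; Sprinkler is fixed at 2.
Wet = min(Rain, Sprinkler) + 1  [with Rain=2, Sprinkler=2]  = 3
Humidity = Sprinkler·Wet  [with Sprinkler=2, Wet=3]  = 6

6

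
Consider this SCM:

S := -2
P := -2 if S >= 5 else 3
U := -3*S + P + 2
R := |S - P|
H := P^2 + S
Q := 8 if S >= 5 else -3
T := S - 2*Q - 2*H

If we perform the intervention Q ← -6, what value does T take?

-4

Intervening sets Q = -6 and removes its equation (Q := 8 if S >= 5 else -3).
P = -2 if S >= 5 else 3  [with S=-2]  = 3
H = P^2 + S  [with P=3, S=-2]  = 7
T = S - 2*Q - 2*H  [with S=-2, Q=-6, H=7]  = -4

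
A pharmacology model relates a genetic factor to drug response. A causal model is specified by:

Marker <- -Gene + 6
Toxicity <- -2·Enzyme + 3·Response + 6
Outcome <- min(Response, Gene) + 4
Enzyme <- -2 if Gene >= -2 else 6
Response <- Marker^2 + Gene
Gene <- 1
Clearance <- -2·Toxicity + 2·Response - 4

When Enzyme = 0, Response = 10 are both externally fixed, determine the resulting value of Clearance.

-56

The joint intervention fixes Enzyme = 0, Response = 10, removing each variable's own equation.
Toxicity = -2·Enzyme + 3·Response + 6  [with Enzyme=0, Response=10]  = 36
Clearance = -2·Toxicity + 2·Response - 4  [with Toxicity=36, Response=10]  = -56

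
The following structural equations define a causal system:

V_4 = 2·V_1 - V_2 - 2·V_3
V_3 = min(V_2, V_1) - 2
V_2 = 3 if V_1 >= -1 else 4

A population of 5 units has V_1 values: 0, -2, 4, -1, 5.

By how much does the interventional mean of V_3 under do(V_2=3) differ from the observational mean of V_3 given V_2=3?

Every unit gets V_2=3 under the intervention. V_3 values become -2, -4, 1, -3, 1; E[V_3|do(V_2=3)] = -1.4.
E[V_3|V_2=3] averages over only the 4 units with V_2=3 (V_1 = 0, 4, -1, 5): V_3 = -2, 1, -3, 1, mean -0.75.
Difference = -1.4 − (-0.75) = -0.65.

-0.65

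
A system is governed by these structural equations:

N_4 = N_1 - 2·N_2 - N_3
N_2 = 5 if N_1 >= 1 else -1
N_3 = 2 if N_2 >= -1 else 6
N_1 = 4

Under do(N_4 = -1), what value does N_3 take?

2

Under do(N_4=-1), the mechanism N_4 = N_1 - 2·N_2 - N_3 is discarded; N_4 is fixed at -1.
Since N_3 is not a descendant of the intervened variable, it is unaffected.
N_2 = 5 if N_1 >= 1 else -1  [with N_1=4]  = 5
N_3 = 2 if N_2 >= -1 else 6  [with N_2=5]  = 2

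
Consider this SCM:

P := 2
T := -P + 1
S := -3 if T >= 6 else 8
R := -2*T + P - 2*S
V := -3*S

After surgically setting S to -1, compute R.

The intervention breaks the incoming arrows to S: S := -3 if T >= 6 else 8 no longer applies, and S = -1.
T = -P + 1  [with P=2]  = -1
R = -2*T + P - 2*S  [with T=-1, P=2, S=-1]  = 6

6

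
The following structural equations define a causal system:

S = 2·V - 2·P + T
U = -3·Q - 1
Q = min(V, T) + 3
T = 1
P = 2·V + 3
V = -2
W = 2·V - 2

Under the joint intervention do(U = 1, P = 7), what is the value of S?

-17

Under do(U = 1, P = 7), each intervened variable's structural equation is replaced by its fixed value.
S = 2·V - 2·P + T  [with V=-2, P=7, T=1]  = -17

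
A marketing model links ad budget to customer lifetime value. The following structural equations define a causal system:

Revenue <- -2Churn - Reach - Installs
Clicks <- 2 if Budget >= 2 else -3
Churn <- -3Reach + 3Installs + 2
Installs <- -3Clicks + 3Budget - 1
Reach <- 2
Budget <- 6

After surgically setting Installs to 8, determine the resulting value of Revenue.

-50

Under do(Installs=8), the mechanism Installs <- -3Clicks + 3Budget - 1 is discarded; Installs is fixed at 8.
Churn = -3Reach + 3Installs + 2  [with Reach=2, Installs=8]  = 20
Revenue = -2Churn - Reach - Installs  [with Churn=20, Reach=2, Installs=8]  = -50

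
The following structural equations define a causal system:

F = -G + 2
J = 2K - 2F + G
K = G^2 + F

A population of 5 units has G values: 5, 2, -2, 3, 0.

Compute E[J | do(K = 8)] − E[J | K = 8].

The intervention sets K=8 in all 5 units regardless of G. Recomputing J per unit gives 27, 18, 6, 21, 12; average 16.8.
Conditioning on K=8 selects the 2 unit(s) with G ∈ {-2, 3}. Their J values: 6, 21. Mean = 13.5.
Difference = 16.8 − 13.5 = 3.3.

3.3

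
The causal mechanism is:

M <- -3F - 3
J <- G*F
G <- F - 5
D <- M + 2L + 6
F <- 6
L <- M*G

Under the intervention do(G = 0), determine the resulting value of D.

do(G=0) replaces the equation G <- F - 5 with the constant G = 0.
M = -3F - 3  [with F=6]  = -21
L = M*G  [with M=-21, G=0]  = 0
D = M + 2L + 6  [with M=-21, L=0]  = -15

-15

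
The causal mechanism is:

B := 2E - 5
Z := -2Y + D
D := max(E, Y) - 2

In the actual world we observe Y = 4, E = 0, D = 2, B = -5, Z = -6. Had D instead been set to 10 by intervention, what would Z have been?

2

do(D=10) replaces the equation D := max(E, Y) - 2 with the constant D = 10.
Z = -2Y + D  [with Y=4, D=10]  = 2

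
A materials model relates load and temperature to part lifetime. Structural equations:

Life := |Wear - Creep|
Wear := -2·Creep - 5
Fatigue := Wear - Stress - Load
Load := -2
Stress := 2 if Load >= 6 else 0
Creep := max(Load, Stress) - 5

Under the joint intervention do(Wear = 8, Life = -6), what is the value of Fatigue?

10

Setting Wear = 8, Life = -6 by intervention discards those variables' equations.
Stress = 2 if Load >= 6 else 0  [with Load=-2]  = 0
Fatigue = Wear - Stress - Load  [with Wear=8, Stress=0, Load=-2]  = 10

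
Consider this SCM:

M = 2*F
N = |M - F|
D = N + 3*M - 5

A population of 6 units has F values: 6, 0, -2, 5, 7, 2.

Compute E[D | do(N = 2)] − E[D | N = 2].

18

Under do(N=2), N's equation is replaced by N=2 for every unit. Per-unit D: 33, -3, -15, 27, 39, 9. Mean = 15.
E[D|N=2] averages over only the 2 units with N=2 (F = -2, 2): D = -15, 9, mean -3.
Difference = 15 − (-3) = 18.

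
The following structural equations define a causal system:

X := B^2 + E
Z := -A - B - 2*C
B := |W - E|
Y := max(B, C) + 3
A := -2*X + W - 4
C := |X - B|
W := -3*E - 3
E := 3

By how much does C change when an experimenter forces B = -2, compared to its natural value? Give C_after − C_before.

do(B=-2) replaces the equation B := |W - E| with the constant B = -2.
X = B^2 + E  [with B=-2, E=3]  = 7
C = |X - B|  [with X=7, B=-2]  = 9
Without intervention: W = -3*E - 3  [with E=3]  = -12; B = |W - E|  [with W=-12, E=3]  = 15; X = B^2 + E  [with B=15, E=3]  = 228; C = |X - B|  [with X=228, B=15]  = 213.
Change = 9 − 213 = -204.

-204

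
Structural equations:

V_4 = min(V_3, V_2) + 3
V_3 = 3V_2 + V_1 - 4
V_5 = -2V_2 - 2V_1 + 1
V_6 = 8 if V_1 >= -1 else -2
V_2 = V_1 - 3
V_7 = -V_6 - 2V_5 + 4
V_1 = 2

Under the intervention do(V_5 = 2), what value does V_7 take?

Under do(V_5=2), the mechanism V_5 = -2V_2 - 2V_1 + 1 is discarded; V_5 is fixed at 2.
V_6 = 8 if V_1 >= -1 else -2  [with V_1=2]  = 8
V_7 = -V_6 - 2V_5 + 4  [with V_6=8, V_5=2]  = -8

-8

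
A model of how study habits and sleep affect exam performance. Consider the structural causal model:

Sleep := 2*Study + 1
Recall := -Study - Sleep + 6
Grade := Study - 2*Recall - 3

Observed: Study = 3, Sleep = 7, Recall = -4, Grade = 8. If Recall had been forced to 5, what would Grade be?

The intervention breaks the incoming arrows to Recall: Recall := -Study - Sleep + 6 no longer applies, and Recall = 5.
Grade = Study - 2*Recall - 3  [with Study=3, Recall=5]  = -10

-10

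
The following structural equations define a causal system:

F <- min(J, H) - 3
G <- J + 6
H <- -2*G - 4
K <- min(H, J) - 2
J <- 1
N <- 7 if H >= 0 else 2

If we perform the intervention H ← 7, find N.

7

The intervention breaks the incoming arrows to H: H <- -2*G - 4 no longer applies, and H = 7.
N = 7 if H >= 0 else 2  [with H=7]  = 7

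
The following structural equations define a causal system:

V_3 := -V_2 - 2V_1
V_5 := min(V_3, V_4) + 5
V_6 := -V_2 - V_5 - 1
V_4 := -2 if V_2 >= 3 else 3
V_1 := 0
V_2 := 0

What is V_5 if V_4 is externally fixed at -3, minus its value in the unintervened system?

Intervening sets V_4 = -3 and removes its equation (V_4 := -2 if V_2 >= 3 else 3).
V_3 = -V_2 - 2V_1  [with V_2=0, V_1=0]  = 0
V_5 = min(V_3, V_4) + 5  [with V_3=0, V_4=-3]  = 2
Without intervention: V_3 = -V_2 - 2V_1  [with V_2=0, V_1=0]  = 0; V_4 = -2 if V_2 >= 3 else 3  [with V_2=0]  = 3; V_5 = min(V_3, V_4) + 5  [with V_3=0, V_4=3]  = 5.
Change = 2 − 5 = -3.

-3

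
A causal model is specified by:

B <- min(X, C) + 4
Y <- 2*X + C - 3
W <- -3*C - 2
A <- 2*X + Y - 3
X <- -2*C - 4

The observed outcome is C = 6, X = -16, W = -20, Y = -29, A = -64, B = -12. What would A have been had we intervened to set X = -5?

-20

do(X=-5) replaces the equation X <- -2*C - 4 with the constant X = -5.
Y = 2*X + C - 3  [with X=-5, C=6]  = -7
A = 2*X + Y - 3  [with X=-5, Y=-7]  = -20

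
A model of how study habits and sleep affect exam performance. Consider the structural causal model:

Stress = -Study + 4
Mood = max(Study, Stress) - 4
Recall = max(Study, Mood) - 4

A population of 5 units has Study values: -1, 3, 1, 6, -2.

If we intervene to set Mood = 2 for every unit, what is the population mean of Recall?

-1

do(Mood=2) breaks Mood's dependence on Study. With Mood=2 fixed, Recall across the units is -2, -1, -2, 2, -2, mean -1.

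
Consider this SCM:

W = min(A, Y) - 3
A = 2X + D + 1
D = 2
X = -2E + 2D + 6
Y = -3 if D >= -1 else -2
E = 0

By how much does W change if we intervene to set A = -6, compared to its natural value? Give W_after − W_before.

Under do(A=-6), the mechanism A = 2X + D + 1 is discarded; A is fixed at -6.
Y = -3 if D >= -1 else -2  [with D=2]  = -3
W = min(A, Y) - 3  [with A=-6, Y=-3]  = -9
Without intervention: X = -2E + 2D + 6  [with E=0, D=2]  = 10; A = 2X + D + 1  [with X=10, D=2]  = 23; Y = -3 if D >= -1 else -2  [with D=2]  = -3; W = min(A, Y) - 3  [with A=23, Y=-3]  = -6.
Change = -9 − (-6) = -3.

-3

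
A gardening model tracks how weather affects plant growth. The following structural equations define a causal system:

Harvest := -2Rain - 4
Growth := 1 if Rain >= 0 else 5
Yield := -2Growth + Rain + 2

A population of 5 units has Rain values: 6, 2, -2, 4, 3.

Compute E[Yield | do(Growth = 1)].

2.6

Every unit gets Growth=1 under the intervention. Yield values become 6, 2, -2, 4, 3; E[Yield|do(Growth=1)] = 2.6.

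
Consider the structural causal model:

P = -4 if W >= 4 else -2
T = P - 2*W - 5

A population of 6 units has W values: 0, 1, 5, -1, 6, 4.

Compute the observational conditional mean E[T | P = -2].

E[T|P=-2] averages over only the 3 units with P=-2 (W = 0, 1, -1): T = -7, -9, -5, mean -7.

-7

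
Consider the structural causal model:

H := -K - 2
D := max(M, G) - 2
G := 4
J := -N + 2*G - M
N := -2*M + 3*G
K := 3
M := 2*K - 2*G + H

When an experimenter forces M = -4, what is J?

-8

The intervention breaks the incoming arrows to M: M := 2*K - 2*G + H no longer applies, and M = -4.
N = -2*M + 3*G  [with M=-4, G=4]  = 20
J = -N + 2*G - M  [with N=20, G=4, M=-4]  = -8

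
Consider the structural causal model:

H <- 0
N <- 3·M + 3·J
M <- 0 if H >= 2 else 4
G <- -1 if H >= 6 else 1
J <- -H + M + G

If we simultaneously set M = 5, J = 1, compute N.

Setting M = 5, J = 1 by intervention discards those variables' equations.
N = 3·M + 3·J  [with M=5, J=1]  = 18

18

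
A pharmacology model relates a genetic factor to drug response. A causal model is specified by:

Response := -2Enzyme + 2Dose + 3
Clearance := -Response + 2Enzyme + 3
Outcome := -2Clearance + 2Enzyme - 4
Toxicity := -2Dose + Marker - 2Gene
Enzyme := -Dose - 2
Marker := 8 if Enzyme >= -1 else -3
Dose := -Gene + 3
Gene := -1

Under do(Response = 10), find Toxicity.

The intervention breaks the incoming arrows to Response: Response := -2Enzyme + 2Dose + 3 no longer applies, and Response = 10.
Since Toxicity is not a descendant of the intervened variable, it is unaffected.
Dose = -Gene + 3  [with Gene=-1]  = 4
Enzyme = -Dose - 2  [with Dose=4]  = -6
Marker = 8 if Enzyme >= -1 else -3  [with Enzyme=-6]  = -3
Toxicity = -2Dose + Marker - 2Gene  [with Dose=4, Marker=-3, Gene=-1]  = -9

-9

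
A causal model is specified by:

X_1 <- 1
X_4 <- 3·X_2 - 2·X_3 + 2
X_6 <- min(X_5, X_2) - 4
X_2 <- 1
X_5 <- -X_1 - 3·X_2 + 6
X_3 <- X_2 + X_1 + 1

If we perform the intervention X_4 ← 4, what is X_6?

Under do(X_4=4), the mechanism X_4 <- 3·X_2 - 2·X_3 + 2 is discarded; X_4 is fixed at 4.
Since X_6 is not a descendant of the intervened variable, it is unaffected.
X_5 = -X_1 - 3·X_2 + 6  [with X_1=1, X_2=1]  = 2
X_6 = min(X_5, X_2) - 4  [with X_5=2, X_2=1]  = -3

-3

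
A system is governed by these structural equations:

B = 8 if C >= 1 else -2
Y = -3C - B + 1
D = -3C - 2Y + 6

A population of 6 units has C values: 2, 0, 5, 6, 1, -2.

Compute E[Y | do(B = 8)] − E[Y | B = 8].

Under do(B=8), B's equation is replaced by B=8 for every unit. Per-unit Y: -13, -7, -22, -25, -10, -1. Mean = -13.
E[Y|B=8] averages over only the 4 units with B=8 (C = 2, 5, 6, 1): Y = -13, -22, -25, -10, mean -17.5.
Difference = -13 − (-17.5) = 4.5.

4.5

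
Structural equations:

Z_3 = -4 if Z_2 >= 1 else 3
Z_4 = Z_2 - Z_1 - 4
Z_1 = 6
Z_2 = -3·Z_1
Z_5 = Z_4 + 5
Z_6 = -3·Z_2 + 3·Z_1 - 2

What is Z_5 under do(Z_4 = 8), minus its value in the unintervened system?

Intervening sets Z_4 = 8 and removes its equation (Z_4 = Z_2 - Z_1 - 4).
Z_5 = Z_4 + 5  [with Z_4=8]  = 13
Without intervention: Z_2 = -3·Z_1  [with Z_1=6]  = -18; Z_4 = Z_2 - Z_1 - 4  [with Z_2=-18, Z_1=6]  = -28; Z_5 = Z_4 + 5  [with Z_4=-28]  = -23.
Change = 13 − (-23) = 36.

36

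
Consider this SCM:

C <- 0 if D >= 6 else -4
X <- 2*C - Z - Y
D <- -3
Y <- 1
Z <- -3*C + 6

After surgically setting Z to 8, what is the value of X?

-17

Intervening sets Z = 8 and removes its equation (Z <- -3*C + 6).
C = 0 if D >= 6 else -4  [with D=-3]  = -4
X = 2*C - Z - Y  [with C=-4, Z=8, Y=1]  = -17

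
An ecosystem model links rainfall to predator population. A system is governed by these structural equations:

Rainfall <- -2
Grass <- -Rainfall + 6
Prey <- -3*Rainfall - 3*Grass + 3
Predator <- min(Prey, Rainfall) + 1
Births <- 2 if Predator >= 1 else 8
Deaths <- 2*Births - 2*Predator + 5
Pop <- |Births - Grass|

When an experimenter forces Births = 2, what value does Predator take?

-14

The intervention breaks the incoming arrows to Births: Births <- 2 if Predator >= 1 else 8 no longer applies, and Births = 2.
Since Predator is not a descendant of the intervened variable, it is unaffected.
Grass = -Rainfall + 6  [with Rainfall=-2]  = 8
Prey = -3*Rainfall - 3*Grass + 3  [with Rainfall=-2, Grass=8]  = -15
Predator = min(Prey, Rainfall) + 1  [with Prey=-15, Rainfall=-2]  = -14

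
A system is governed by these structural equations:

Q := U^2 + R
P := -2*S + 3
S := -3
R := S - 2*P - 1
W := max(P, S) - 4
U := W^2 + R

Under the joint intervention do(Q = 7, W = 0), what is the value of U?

-22

Setting Q = 7, W = 0 by intervention discards those variables' equations.
P = -2*S + 3  [with S=-3]  = 9
R = S - 2*P - 1  [with S=-3, P=9]  = -22
U = W^2 + R  [with W=0, R=-22]  = -22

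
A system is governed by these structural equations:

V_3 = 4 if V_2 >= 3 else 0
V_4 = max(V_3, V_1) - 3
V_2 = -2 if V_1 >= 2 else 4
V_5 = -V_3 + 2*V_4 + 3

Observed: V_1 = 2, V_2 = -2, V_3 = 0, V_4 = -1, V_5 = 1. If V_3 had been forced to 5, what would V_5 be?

2

do(V_3=5) replaces the equation V_3 = 4 if V_2 >= 3 else 0 with the constant V_3 = 5.
V_4 = max(V_3, V_1) - 3  [with V_3=5, V_1=2]  = 2
V_5 = -V_3 + 2*V_4 + 3  [with V_3=5, V_4=2]  = 2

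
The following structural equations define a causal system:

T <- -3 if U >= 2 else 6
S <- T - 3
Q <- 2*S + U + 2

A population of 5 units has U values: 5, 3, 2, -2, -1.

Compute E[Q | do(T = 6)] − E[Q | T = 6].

do(T=6) breaks T's dependence on U. With T=6 fixed, Q across the units is 13, 11, 10, 6, 7, mean 9.4.
Conditioning on T=6 selects the 2 unit(s) with U ∈ {-2, -1}. Their Q values: 6, 7. Mean = 6.5.
Difference = 9.4 − 6.5 = 2.9.

2.9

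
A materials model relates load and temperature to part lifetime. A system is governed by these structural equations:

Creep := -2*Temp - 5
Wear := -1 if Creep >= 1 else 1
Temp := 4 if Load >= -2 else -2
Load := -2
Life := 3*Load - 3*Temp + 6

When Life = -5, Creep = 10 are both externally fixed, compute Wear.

Under do(Life = -5, Creep = 10), each intervened variable's structural equation is replaced by its fixed value.
Wear = -1 if Creep >= 1 else 1  [with Creep=10]  = -1

-1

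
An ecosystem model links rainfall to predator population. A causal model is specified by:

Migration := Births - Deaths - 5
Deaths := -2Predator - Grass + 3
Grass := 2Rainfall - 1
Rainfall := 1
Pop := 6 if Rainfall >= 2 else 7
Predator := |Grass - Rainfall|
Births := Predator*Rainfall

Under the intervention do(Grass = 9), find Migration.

25

Under do(Grass=9), the mechanism Grass := 2Rainfall - 1 is discarded; Grass is fixed at 9.
Predator = |Grass - Rainfall|  [with Grass=9, Rainfall=1]  = 8
Births = Predator*Rainfall  [with Predator=8, Rainfall=1]  = 8
Deaths = -2Predator - Grass + 3  [with Predator=8, Grass=9]  = -22
Migration = Births - Deaths - 5  [with Births=8, Deaths=-22]  = 25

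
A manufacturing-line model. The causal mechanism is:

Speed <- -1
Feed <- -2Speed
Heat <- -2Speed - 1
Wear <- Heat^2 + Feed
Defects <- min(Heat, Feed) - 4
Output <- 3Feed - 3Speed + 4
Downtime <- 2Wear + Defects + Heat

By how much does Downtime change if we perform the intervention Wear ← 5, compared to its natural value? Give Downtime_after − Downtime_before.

The intervention breaks the incoming arrows to Wear: Wear <- Heat^2 + Feed no longer applies, and Wear = 5.
Feed = -2Speed  [with Speed=-1]  = 2
Heat = -2Speed - 1  [with Speed=-1]  = 1
Defects = min(Heat, Feed) - 4  [with Heat=1, Feed=2]  = -3
Downtime = 2Wear + Defects + Heat  [with Wear=5, Defects=-3, Heat=1]  = 8
Without intervention: Feed = -2Speed  [with Speed=-1]  = 2; Heat = -2Speed - 1  [with Speed=-1]  = 1; Wear = Heat^2 + Feed  [with Heat=1, Feed=2]  = 3; Defects = min(Heat, Feed) - 4  [with Heat=1, Feed=2]  = -3; Downtime = 2Wear + Defects + Heat  [with Wear=3, Defects=-3, Heat=1]  = 4.
Change = 8 − 4 = 4.

4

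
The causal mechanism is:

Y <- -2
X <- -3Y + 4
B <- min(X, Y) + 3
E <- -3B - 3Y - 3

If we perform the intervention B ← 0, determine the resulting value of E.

The intervention breaks the incoming arrows to B: B <- min(X, Y) + 3 no longer applies, and B = 0.
E = -3B - 3Y - 3  [with B=0, Y=-2]  = 3

3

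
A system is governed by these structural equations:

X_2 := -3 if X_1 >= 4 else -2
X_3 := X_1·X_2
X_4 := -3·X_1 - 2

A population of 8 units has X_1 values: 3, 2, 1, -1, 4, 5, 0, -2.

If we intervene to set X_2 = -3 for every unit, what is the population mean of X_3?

-4.5

Every unit gets X_2=-3 under the intervention. X_3 values become -9, -6, -3, 3, -12, -15, 0, 6; E[X_3|do(X_2=-3)] = -4.5.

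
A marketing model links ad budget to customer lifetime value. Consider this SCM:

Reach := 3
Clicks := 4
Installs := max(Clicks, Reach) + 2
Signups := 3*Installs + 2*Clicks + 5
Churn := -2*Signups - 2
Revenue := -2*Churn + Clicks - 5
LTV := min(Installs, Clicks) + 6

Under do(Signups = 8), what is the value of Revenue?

Under do(Signups=8), the mechanism Signups := 3*Installs + 2*Clicks + 5 is discarded; Signups is fixed at 8.
Churn = -2*Signups - 2  [with Signups=8]  = -18
Revenue = -2*Churn + Clicks - 5  [with Churn=-18, Clicks=4]  = 35

35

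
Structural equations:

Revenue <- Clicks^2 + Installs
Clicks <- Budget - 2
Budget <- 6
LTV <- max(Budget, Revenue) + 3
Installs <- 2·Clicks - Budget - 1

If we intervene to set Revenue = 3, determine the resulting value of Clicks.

The intervention breaks the incoming arrows to Revenue: Revenue <- Clicks^2 + Installs no longer applies, and Revenue = 3.
Since Clicks is not a descendant of the intervened variable, it is unaffected.
Clicks = Budget - 2  [with Budget=6]  = 4

4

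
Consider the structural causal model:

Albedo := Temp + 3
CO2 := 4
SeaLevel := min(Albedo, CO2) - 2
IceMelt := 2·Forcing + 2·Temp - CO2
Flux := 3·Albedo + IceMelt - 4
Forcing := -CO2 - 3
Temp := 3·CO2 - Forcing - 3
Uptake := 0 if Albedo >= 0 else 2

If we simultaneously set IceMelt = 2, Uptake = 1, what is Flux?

55

Setting IceMelt = 2, Uptake = 1 by intervention discards those variables' equations.
Forcing = -CO2 - 3  [with CO2=4]  = -7
Temp = 3·CO2 - Forcing - 3  [with CO2=4, Forcing=-7]  = 16
Albedo = Temp + 3  [with Temp=16]  = 19
Flux = 3·Albedo + IceMelt - 4  [with Albedo=19, IceMelt=2]  = 55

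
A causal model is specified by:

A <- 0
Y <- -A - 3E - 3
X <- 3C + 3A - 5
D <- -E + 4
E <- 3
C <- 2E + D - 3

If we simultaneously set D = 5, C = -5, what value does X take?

-20

Setting D = 5, C = -5 by intervention discards those variables' equations.
X = 3C + 3A - 5  [with C=-5, A=0]  = -20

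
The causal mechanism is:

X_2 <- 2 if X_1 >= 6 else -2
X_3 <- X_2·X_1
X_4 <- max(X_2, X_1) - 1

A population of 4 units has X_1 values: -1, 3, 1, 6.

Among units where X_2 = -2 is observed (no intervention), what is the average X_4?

0

Conditioning on X_2=-2 selects the 3 unit(s) with X_1 ∈ {-1, 3, 1}. Their X_4 values: -2, 2, 0. Mean = 0.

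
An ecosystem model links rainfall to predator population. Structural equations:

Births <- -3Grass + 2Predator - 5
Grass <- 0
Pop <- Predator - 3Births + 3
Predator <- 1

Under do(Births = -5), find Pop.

19

The intervention breaks the incoming arrows to Births: Births <- -3Grass + 2Predator - 5 no longer applies, and Births = -5.
Pop = Predator - 3Births + 3  [with Predator=1, Births=-5]  = 19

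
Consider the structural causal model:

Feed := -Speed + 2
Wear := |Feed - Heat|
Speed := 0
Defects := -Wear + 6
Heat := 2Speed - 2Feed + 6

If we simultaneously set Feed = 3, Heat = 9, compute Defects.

Under do(Feed = 3, Heat = 9), each intervened variable's structural equation is replaced by its fixed value.
Wear = |Feed - Heat|  [with Feed=3, Heat=9]  = 6
Defects = -Wear + 6  [with Wear=6]  = 0

0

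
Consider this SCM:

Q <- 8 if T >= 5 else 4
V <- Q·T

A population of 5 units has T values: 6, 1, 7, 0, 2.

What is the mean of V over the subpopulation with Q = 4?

Observing Q=4 restricts to units where Q's equation naturally yields 4: T ∈ {1, 0, 2}. In that subpopulation V = 4, 0, 8, mean 4.

4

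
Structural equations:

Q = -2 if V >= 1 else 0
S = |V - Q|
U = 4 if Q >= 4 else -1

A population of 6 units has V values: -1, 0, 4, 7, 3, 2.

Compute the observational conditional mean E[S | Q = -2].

6

Conditioning on Q=-2 selects the 4 unit(s) with V ∈ {4, 7, 3, 2}. Their S values: 6, 9, 5, 4. Mean = 6.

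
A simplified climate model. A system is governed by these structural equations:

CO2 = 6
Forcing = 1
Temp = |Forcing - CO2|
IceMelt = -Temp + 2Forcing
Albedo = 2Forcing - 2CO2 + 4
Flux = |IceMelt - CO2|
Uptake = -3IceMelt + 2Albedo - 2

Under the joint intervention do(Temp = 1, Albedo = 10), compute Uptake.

15

Under do(Temp = 1, Albedo = 10), each intervened variable's structural equation is replaced by its fixed value.
IceMelt = -Temp + 2Forcing  [with Temp=1, Forcing=1]  = 1
Uptake = -3IceMelt + 2Albedo - 2  [with IceMelt=1, Albedo=10]  = 15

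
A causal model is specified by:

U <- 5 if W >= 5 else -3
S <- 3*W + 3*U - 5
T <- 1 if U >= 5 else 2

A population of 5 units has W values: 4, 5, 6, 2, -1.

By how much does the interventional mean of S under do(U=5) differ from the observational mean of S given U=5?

The intervention sets U=5 in all 5 units regardless of W. Recomputing S per unit gives 22, 25, 28, 16, 7; average 19.6.
E[S|U=5] averages over only the 2 units with U=5 (W = 5, 6): S = 25, 28, mean 26.5.
Difference = 19.6 − 26.5 = -6.9.

-6.9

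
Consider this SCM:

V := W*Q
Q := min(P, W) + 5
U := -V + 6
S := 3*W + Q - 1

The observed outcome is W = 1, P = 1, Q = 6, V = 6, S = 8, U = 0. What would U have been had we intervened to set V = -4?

10

Under do(V=-4), the mechanism V := W*Q is discarded; V is fixed at -4.
U = -V + 6  [with V=-4]  = 10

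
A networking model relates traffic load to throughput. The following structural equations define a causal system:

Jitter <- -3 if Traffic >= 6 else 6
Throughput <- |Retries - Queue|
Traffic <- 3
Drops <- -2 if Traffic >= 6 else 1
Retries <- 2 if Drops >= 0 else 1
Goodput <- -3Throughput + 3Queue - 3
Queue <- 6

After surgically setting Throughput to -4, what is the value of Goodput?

Intervening sets Throughput = -4 and removes its equation (Throughput <- |Retries - Queue|).
Goodput = -3Throughput + 3Queue - 3  [with Throughput=-4, Queue=6]  = 27

27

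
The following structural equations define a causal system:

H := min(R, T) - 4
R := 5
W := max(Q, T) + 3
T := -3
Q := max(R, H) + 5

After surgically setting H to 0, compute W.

13

do(H=0) replaces the equation H := min(R, T) - 4 with the constant H = 0.
Q = max(R, H) + 5  [with R=5, H=0]  = 10
W = max(Q, T) + 3  [with Q=10, T=-3]  = 13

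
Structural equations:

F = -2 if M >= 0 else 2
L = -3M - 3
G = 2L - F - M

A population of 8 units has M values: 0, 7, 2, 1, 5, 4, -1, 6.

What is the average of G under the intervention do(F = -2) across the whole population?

-25

Every unit gets F=-2 under the intervention. G values become -4, -53, -18, -11, -39, -32, 3, -46; E[G|do(F=-2)] = -25.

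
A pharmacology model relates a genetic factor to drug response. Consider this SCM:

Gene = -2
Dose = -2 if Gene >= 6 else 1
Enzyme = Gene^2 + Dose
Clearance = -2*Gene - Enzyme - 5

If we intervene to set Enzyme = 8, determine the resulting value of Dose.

Under do(Enzyme=8), the mechanism Enzyme = Gene^2 + Dose is discarded; Enzyme is fixed at 8.
Since Dose is not a descendant of the intervened variable, it is unaffected.
Dose = -2 if Gene >= 6 else 1  [with Gene=-2]  = 1

1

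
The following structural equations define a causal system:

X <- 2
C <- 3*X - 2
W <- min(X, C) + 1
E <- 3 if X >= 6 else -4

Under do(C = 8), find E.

-4

Under do(C=8), the mechanism C <- 3*X - 2 is discarded; C is fixed at 8.
Since E is not a descendant of the intervened variable, it is unaffected.
E = 3 if X >= 6 else -4  [with X=2]  = -4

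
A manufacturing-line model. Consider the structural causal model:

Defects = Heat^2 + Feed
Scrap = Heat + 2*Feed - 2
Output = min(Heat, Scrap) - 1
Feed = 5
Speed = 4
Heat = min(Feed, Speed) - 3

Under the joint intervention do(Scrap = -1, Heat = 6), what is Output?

The joint intervention fixes Scrap = -1, Heat = 6, removing each variable's own equation.
Output = min(Heat, Scrap) - 1  [with Heat=6, Scrap=-1]  = -2

-2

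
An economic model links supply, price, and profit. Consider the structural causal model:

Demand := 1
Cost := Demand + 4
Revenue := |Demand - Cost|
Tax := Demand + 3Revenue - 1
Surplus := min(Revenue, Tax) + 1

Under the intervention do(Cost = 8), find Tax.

Under do(Cost=8), the mechanism Cost := Demand + 4 is discarded; Cost is fixed at 8.
Revenue = |Demand - Cost|  [with Demand=1, Cost=8]  = 7
Tax = Demand + 3Revenue - 1  [with Demand=1, Revenue=7]  = 21

21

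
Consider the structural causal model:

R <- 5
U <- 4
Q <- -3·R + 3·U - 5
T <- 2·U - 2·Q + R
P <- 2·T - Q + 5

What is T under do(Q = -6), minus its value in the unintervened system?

The intervention breaks the incoming arrows to Q: Q <- -3·R + 3·U - 5 no longer applies, and Q = -6.
T = 2·U - 2·Q + R  [with U=4, Q=-6, R=5]  = 25
Without intervention: Q = -3·R + 3·U - 5  [with R=5, U=4]  = -8; T = 2·U - 2·Q + R  [with U=4, Q=-8, R=5]  = 29.
Change = 25 − 29 = -4.

-4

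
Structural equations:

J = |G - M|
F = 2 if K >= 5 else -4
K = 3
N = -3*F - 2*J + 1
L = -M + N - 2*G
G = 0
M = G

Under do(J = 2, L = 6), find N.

The joint intervention fixes J = 2, L = 6, removing each variable's own equation.
F = 2 if K >= 5 else -4  [with K=3]  = -4
N = -3*F - 2*J + 1  [with F=-4, J=2]  = 9

9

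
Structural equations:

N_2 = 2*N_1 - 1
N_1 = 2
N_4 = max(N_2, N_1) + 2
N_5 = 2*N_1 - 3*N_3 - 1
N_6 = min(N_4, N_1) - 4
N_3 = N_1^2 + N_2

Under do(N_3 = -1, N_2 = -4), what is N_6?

Setting N_3 = -1, N_2 = -4 by intervention discards those variables' equations.
N_4 = max(N_2, N_1) + 2  [with N_2=-4, N_1=2]  = 4
N_6 = min(N_4, N_1) - 4  [with N_4=4, N_1=2]  = -2

-2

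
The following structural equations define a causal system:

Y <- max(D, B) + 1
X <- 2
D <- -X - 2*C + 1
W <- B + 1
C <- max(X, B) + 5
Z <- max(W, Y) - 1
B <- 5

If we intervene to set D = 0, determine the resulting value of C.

do(D=0) replaces the equation D <- -X - 2*C + 1 with the constant D = 0.
C is not downstream of the intervention, so its value is determined by the original equations.
C = max(X, B) + 5  [with X=2, B=5]  = 10

10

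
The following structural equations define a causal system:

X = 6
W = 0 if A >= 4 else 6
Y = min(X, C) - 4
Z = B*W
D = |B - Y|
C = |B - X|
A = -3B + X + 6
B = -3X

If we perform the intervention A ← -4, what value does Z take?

do(A=-4) replaces the equation A = -3B + X + 6 with the constant A = -4.
B = -3X  [with X=6]  = -18
W = 0 if A >= 4 else 6  [with A=-4]  = 6
Z = B*W  [with B=-18, W=6]  = -108

-108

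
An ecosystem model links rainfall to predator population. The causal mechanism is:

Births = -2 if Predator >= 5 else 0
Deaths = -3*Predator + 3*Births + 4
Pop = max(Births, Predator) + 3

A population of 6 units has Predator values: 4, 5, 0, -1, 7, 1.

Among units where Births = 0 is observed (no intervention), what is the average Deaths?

E[Deaths|Births=0] averages over only the 4 units with Births=0 (Predator = 4, 0, -1, 1): Deaths = -8, 4, 7, 1, mean 1.

1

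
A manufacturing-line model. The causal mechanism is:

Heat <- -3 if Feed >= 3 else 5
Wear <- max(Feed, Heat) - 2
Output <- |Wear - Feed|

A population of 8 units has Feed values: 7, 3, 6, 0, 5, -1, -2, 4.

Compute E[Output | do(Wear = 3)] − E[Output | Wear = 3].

-0.75

The intervention sets Wear=3 in all 8 units regardless of Feed. Recomputing Output per unit gives 4, 0, 3, 3, 2, 4, 5, 1; average 2.75.
E[Output|Wear=3] averages over only the 4 units with Wear=3 (Feed = 0, 5, -1, -2): Output = 3, 2, 4, 5, mean 3.5.
Difference = 2.75 − 3.5 = -0.75.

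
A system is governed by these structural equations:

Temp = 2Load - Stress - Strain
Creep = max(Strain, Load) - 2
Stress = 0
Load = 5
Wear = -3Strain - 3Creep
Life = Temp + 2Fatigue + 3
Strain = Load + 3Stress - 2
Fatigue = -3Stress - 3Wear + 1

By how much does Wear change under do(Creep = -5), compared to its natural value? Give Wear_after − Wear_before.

24

The intervention breaks the incoming arrows to Creep: Creep = max(Strain, Load) - 2 no longer applies, and Creep = -5.
Strain = Load + 3Stress - 2  [with Load=5, Stress=0]  = 3
Wear = -3Strain - 3Creep  [with Strain=3, Creep=-5]  = 6
Without intervention: Strain = Load + 3Stress - 2  [with Load=5, Stress=0]  = 3; Creep = max(Strain, Load) - 2  [with Strain=3, Load=5]  = 3; Wear = -3Strain - 3Creep  [with Strain=3, Creep=3]  = -18.
Change = 6 − (-18) = 24.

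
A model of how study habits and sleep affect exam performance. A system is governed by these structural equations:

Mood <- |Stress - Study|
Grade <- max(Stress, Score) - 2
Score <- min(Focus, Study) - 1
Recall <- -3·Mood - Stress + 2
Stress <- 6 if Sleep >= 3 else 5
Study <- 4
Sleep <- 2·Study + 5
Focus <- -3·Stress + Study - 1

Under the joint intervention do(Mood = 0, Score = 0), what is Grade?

Under do(Mood = 0, Score = 0), each intervened variable's structural equation is replaced by its fixed value.
Sleep = 2·Study + 5  [with Study=4]  = 13
Stress = 6 if Sleep >= 3 else 5  [with Sleep=13]  = 6
Grade = max(Stress, Score) - 2  [with Stress=6, Score=0]  = 4

4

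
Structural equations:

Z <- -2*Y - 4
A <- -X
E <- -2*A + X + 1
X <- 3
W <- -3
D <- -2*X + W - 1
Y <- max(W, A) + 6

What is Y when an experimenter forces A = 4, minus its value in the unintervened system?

The intervention breaks the incoming arrows to A: A <- -X no longer applies, and A = 4.
Y = max(W, A) + 6  [with W=-3, A=4]  = 10
Without intervention: A = -X  [with X=3]  = -3; Y = max(W, A) + 6  [with W=-3, A=-3]  = 3.
Change = 10 − 3 = 7.

7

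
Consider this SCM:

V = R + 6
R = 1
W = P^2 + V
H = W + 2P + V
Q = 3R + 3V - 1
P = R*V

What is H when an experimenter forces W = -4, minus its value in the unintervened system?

-60

The intervention breaks the incoming arrows to W: W = P^2 + V no longer applies, and W = -4.
V = R + 6  [with R=1]  = 7
P = R*V  [with R=1, V=7]  = 7
H = W + 2P + V  [with W=-4, P=7, V=7]  = 17
Without intervention: V = R + 6  [with R=1]  = 7; P = R*V  [with R=1, V=7]  = 7; W = P^2 + V  [with P=7, V=7]  = 56; H = W + 2P + V  [with W=56, P=7, V=7]  = 77.
Change = 17 − 77 = -60.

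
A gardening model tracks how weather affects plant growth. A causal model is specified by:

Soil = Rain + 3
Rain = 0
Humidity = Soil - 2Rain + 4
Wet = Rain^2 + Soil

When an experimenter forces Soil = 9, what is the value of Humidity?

Under do(Soil=9), the mechanism Soil = Rain + 3 is discarded; Soil is fixed at 9.
Humidity = Soil - 2Rain + 4  [with Soil=9, Rain=0]  = 13

13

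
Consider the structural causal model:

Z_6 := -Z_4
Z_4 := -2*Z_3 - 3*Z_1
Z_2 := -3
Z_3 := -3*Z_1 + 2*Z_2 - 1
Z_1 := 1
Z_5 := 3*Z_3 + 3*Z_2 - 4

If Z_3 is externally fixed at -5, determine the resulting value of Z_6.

-7

The intervention breaks the incoming arrows to Z_3: Z_3 := -3*Z_1 + 2*Z_2 - 1 no longer applies, and Z_3 = -5.
Z_4 = -2*Z_3 - 3*Z_1  [with Z_3=-5, Z_1=1]  = 7
Z_6 = -Z_4  [with Z_4=7]  = -7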